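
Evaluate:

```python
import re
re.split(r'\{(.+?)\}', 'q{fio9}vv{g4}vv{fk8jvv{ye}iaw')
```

['q', 'fio9', 'vv', 'g4', 'vv', 'fk8jvv{ye', 'iaw']

A `+?`/`*?`/`{m,n}?` starts at its minimum and grows only as far as needed for what follows to match.
Matches to split on: at [1:7] → '{fio9}'; at [9:13] → '{g4}'; at [15:26] → '{fk8jvv{ye}'.
Because the pattern has a capturing group, `split` also inserts each captured text between the pieces.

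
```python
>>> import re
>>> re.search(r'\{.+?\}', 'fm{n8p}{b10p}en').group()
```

A non-greedy quantifier consumes as few characters as it can — just enough that the remainder of the pattern still matches from where it stops; whatever follows it matches normally.
`search` walks the string left to right and returns the first match it finds.
The match spans [2:7] → '{n8p}'.

'{n8p}'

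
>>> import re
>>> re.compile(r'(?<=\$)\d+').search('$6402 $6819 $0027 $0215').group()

'6402'

The `(?=…)`/`(?<=…)` assertion just peeks at neighbouring text; it doesn't advance the match position.
The match spans [1:5] → '6402'.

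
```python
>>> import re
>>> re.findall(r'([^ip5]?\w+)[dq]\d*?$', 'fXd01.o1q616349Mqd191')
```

The pattern matches optionally any character except [ip5], then one or more of a word character (captured); then one of [dq], then zero or more of a digit (lazy); then anchored at the end.
Walking the string: at [5:21] match '.o1q616349Mqd191', group 1 = '.o1q616349Mq'.
One capturing group, so `findall` returns just the captured substring from the one match — 1 in all.

['.o1q616349Mq']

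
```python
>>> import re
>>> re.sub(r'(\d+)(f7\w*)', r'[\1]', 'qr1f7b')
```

Pattern: one or more of a digit (captured); then the literal 'f7', then zero or more of a word character (captured).
Matches: at [2:6] → '1f7b'.
Each match is replaced using the text its own group 1 captured.

'qr[1]'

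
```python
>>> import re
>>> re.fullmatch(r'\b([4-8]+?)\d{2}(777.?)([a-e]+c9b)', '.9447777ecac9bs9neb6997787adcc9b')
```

This matches a word boundary (`\b`, zero-width); then one or more of a character in [4-8] (lazy) (captured); then exactly 2 of a digit; then the literal '777', then optionally any character (captured); then one or more of a character in [a-e], then the literal 'c9b' (captured).
For `fullmatch`, every character of the input must be accounted for by the pattern.
Here the pattern can't cover the whole string, so the call returns None.

None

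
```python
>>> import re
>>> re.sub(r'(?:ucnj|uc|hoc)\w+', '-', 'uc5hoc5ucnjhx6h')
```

Matches: at [0:15] → 'uc5hoc5ucnjhx6h'.
Every occurrence is swapped for '-'.

'-'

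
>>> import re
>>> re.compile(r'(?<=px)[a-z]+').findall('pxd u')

The lookaround is zero-width — it requires the adjacent text to match without consuming it, so the asserted text isn't part of the match.
Matches: at [2:3] → 'd'.
`findall` yields the raw match text (1 of them) because the pattern has no groups.

['d']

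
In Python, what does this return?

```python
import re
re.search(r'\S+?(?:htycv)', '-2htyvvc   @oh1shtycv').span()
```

(11, 21)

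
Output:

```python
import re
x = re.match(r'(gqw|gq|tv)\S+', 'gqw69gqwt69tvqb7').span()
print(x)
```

(0, 16)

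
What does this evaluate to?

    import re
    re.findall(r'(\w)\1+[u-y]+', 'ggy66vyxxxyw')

`\1` has to match the exact text group 1 already captured.
Scanning left to right: at [0:3] match 'ggy', group 1 = 'g'; at [3:12] match '66vyxxxyw', group 1 = '6'.
One capturing group, so `findall` returns just the captured substring from each match — 2 in all.

['g', '6']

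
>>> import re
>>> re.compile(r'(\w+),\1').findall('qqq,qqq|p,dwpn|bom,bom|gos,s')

['qqq', 'bom', 's']

`\1` is not a pattern — it's the concrete string captured by group 1, re-applied verbatim.
Scanning left to right: at [0:7] match 'qqq,qqq', group 1 = 'qqq'; at [15:22] match 'bom,bom', group 1 = 'bom'; at [25:28] match 's,s', group 1 = 's'.
One capturing group, so `findall` returns just the captured substring from each match — 3 in all.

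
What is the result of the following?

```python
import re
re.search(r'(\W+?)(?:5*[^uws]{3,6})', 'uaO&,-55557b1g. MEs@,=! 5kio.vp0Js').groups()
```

('&',)

Pattern: one or more of a non-word character (lazy) (captured); then zero or more of the literal '5', then 3 to 6 of any character except [uws] (non-capturing group).
A `+?`/`*?`/`{m,n}?` starts at its minimum and grows only as far as needed for what follows to match.
`re.search` scans for the first position where the pattern succeeds.
The match spans [3:10] → '&,-5555'.
Captured: group 1 = '&'.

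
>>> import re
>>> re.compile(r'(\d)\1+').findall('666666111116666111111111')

The backreference `\1` re-matches whatever the first group consumed, character for character.
Matches: at [0:6] match '666666', group 1 = '6'; at [6:11] match '11111', group 1 = '1'; at [11:15] match '6666', group 1 = '6'; at [15:24] match '111111111', group 1 = '1'.
`findall` collects group 1 from each match (4 total).

['6', '1', '6', '1']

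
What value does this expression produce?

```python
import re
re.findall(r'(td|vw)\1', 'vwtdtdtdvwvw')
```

After group 1 captures some text, `\1` only succeeds where that same text appears again.
`findall` collects group 1 from each match (2 total).

['td', 'vw']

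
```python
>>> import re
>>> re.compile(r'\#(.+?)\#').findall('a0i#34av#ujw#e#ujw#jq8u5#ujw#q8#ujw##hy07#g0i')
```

['34av', 'e', 'jq8u5', 'q8', '#hy07']

With the lazy modifier that quantifier settles for the fewest repetitions that let the rest of the pattern succeed (the atoms after it are unaffected and can still be greedy).
With a single group, `findall` returns only what that group captured — 5 items.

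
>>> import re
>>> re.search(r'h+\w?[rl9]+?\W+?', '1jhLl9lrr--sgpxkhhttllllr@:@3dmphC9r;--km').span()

With the lazy modifier that quantifier settles for the fewest repetitions that let the rest of the pattern succeed (the atoms after it are unaffected and can still be greedy).
The match spans [2:10] → 'hLl9lrr-'.

(2, 10)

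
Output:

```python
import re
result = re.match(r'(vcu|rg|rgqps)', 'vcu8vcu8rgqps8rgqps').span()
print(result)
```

(0, 3)

With `match`, the pattern is implicitly anchored at the beginning.
The match spans [0:3] → 'vcu'.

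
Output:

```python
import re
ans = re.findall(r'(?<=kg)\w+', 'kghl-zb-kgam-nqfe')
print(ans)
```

['hl', 'am']

Because the assertion is zero-width, the text it checks is not consumed and won't appear in the result.
Matches: at [2:4] → 'hl'; at [10:12] → 'am'.
`findall` yields the raw match text (2 of them) because the pattern has no groups.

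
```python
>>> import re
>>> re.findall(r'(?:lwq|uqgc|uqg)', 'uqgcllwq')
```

['uqgc', 'lwq']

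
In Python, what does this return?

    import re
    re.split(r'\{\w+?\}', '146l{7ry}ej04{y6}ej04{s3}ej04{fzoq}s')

['146l', 'ej04', 'ej04', 'ej04', 's']

Splitting on the pattern gives 5 pieces.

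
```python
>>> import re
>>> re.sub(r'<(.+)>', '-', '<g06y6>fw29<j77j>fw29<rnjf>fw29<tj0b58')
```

'-fw29<tj0b58'

Matches: at [0:27] → '<g06y6>fw29<j77j>fw29<rnjf>'.
`sub` substitutes '-' at each match site.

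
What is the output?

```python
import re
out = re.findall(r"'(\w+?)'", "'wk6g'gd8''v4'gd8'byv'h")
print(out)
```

['wk6g', 'v4', 'byv']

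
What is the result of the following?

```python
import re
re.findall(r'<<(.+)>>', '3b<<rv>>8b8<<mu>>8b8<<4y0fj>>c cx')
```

['rv>>8b8<<mu>>8b8<<4y0fj']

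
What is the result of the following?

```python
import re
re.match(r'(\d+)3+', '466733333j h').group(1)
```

'46673333'

Pattern: one or more of a digit (captured); then one or more of a literal '3'.
`re.match` only tries the pattern at the start of the string.
The match spans [0:9] → '466733333'.
Captured: group 1 = '46673333'.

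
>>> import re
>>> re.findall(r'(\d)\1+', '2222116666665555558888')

['2', '1', '6', '5', '8']

After group 1 captures some text, `\1` only succeeds where that same text appears again.
Matches: at [0:4] match '2222', group 1 = '2'; at [4:6] match '11', group 1 = '1'; at [6:12] match '666666', group 1 = '6'; at [12:18] match '555555', group 1 = '5'; at [18:22] match '8888', group 1 = '8'.
With a single group, `findall` returns only what that group captured — 5 items.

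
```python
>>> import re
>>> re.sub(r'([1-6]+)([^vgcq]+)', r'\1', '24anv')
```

This matches one or more of a character in [1-6] (captured); then one or more of any character except [vgcq] (captured).
Matches: at [0:4] → '24an'.
The replacement refers to a captured group, so each match is rewritten using its own captured text.

'24v'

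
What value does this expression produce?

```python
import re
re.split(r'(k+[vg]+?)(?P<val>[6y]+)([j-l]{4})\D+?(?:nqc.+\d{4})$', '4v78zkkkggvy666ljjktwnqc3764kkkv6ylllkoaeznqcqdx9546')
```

This matches one or more of the literal 'k', then one or more of one of [vg] (lazy) (captured); then one or more of one of [6y] (captured as 'val'); then exactly 4 of a character in [j-l] (captured); then one or more of a non-digit (lazy); then the literal 'nqc', then one or more of any character, then exactly 4 of a digit (non-capturing group); then anchored at the end.
Matches to split on: at [5:52] → 'kkkggvy666ljjktwnqc3764kkkv6ylllkoaeznqcqdx9546'.
With a capturing group present, the delimiter's captured portion is kept in the result list.

['4v78z', 'kkkggv', 'y666', 'ljjk', '']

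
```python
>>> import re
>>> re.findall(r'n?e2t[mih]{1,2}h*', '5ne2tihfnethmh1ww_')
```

['ne2tih']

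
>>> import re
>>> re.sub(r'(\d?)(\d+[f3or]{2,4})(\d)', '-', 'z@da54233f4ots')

This matches optionally a digit (captured); then one or more of a digit, then 2 to 4 of one of [f3or] (captured); then a digit (captured).
`sub` substitutes '-' at each match site.

'z@da-ots'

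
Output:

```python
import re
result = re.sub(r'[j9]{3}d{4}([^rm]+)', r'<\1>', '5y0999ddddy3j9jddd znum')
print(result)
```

Each match is replaced using the text its own group 1 captured.

5y0<y3j9jddd znu>m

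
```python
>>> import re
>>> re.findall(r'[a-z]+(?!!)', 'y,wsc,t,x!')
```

['y', 'wsc', 't']

Because the assertion is negative and zero-width, positions next to the forbidden text are skipped.
No capturing groups, so `findall` returns the 3 full match strings.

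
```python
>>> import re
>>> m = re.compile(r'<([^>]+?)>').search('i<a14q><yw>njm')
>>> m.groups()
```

('a14q',)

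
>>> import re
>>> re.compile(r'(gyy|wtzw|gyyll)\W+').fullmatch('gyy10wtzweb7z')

None

`re.fullmatch` is like wrapping the pattern in `^…$` (in single-line mode).
Here there's no way to consume every character, so the call returns None.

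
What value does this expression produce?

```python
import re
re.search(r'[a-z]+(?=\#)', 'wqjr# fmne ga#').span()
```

Lookahead/lookbehind check context without consuming it, so the matched span excludes the asserted characters.
The match spans [0:4] → 'wqjr'.

(0, 4)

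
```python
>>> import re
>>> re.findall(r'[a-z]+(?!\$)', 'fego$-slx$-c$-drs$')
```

['feg', 'sl', 'dr']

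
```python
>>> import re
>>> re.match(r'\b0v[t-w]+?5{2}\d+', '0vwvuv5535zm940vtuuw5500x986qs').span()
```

(0, 10)

The pattern matches a word boundary (`\b`, zero-width); then the literal '0v', then one or more of a character in [t-w] (lazy); then exactly 2 of a literal '5', then one or more of a digit.
`re.match` won't scan ahead — the pattern has to work from the very first character.
The match spans [0:10] → '0vwvuv5535'.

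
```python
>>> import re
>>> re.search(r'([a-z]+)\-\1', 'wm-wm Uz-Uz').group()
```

'wm-wm'

`\1` has to match the exact text group 1 already captured.
The match spans [0:5] → 'wm-wm'.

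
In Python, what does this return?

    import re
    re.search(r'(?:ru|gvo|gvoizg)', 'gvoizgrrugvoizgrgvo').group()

'gvo'

Alternation tries branches left to right and keeps the first one that lets the overall match succeed at that position.
`re.search` tries every starting position until one works.
The match spans [0:3] → 'gvo'.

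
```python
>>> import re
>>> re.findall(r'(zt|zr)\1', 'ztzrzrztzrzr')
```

['zr', 'zr']

After group 1 captures some text, `\1` only succeeds where that same text appears again.
Scanning left to right: at [2:6] match 'zrzr', group 1 = 'zr'; at [8:12] match 'zrzr', group 1 = 'zr'.
Because there's exactly one group, `findall` drops the full match and keeps group 1 from each hit.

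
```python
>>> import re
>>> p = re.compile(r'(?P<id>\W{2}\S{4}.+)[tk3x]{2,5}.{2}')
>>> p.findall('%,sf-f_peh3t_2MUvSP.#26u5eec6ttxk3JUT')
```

['%,sf-f_peh3t_2MUvSP.#26u5eec6ttx']

This matches exactly 2 of a non-word character, then exactly 4 of a non-whitespace character, then one or more of any character (captured as 'id'); then 2 to 5 of one of [tk3x], then exactly 2 of any character.
Walking the string: at [0:36] match '%,sf-f_peh3t_2MUvSP.#26u5eec6ttxk3JU', group 1 = '%,sf-f_peh3t_2MUvSP.#26u5eec6ttx'.
With a single group, `findall` returns only what that group captured — 1 item.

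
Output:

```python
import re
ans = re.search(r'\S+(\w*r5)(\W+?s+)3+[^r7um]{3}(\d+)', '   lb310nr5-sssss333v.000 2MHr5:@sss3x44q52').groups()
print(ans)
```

The match spans [3:25] → 'lb310nr5-sssss333v.000'.
Captured: group 1 = 'r5', group 2 = '-sssss', group 3 = '00'.

('r5', '-sssss', '00')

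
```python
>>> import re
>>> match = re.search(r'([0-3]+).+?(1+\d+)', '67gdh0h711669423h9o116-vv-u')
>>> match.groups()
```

This matches one or more of a character in [0-3] (captured); then one or more of any character (lazy); then one or more of the literal '1', then one or more of a digit (captured).
`re.search` tries every starting position until one works.
The match spans [5:16] → '0h711669423'.
Captured: group 1 = '0', group 2 = '11669423'.

('0', '11669423')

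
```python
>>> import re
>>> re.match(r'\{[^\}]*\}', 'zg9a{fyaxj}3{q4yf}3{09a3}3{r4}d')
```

`re.match` won't scan ahead — the pattern has to work from the very first character.
Here the string doesn't start with a match, so the call returns None.

None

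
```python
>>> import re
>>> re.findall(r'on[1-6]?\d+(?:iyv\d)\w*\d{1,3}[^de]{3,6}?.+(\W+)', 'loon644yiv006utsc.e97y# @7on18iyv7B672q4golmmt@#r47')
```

['#']

This matches the literal 'on', then optionally a character in [1-6], then one or more of a digit; then the literal 'iyv', then a digit (non-capturing group); then zero or more of a word character, then 1 to 3 of a digit, then 3 to 6 of any character except [de] (lazy); then one or more of any character; then one or more of a non-word character (captured).
Because there's exactly one group, `findall` drops the full match and keeps group 1 from the one hit.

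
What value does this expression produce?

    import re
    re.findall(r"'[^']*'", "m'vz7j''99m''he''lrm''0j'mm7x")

Matches: at [1:7] → "'vz7j'"; at [7:12] → "'99m'"; at [12:16] → "'he'"; at [16:21] → "'lrm'"; at [21:25] → "'0j'".
`findall` yields the raw match text (5 of them) because the pattern has no groups.

["'vz7j'", "'99m'", "'he'", "'lrm'", "'0j'"]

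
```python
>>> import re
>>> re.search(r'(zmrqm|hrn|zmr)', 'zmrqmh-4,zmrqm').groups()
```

('zmrqm',)

Alternation isn't longest-match — the leftmost alternative that fits at this position is chosen.
`search` walks the string left to right and returns the first match it finds.
The match spans [0:5] → 'zmrqm'.
Captured: group 1 = 'zmrqm'.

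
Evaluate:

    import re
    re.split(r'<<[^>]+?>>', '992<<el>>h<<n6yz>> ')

['992', 'h', ' ']

Matches to split on: at [3:9] → '<<el>>'; at [10:18] → '<<n6yz>>'.
Each match becomes a cut point; 3 segments remain.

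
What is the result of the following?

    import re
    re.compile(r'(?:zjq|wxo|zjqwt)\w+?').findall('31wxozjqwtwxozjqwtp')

['wxoz', 'wxoz']

With no groups in the pattern, `findall` gives back each whole match — 2 here.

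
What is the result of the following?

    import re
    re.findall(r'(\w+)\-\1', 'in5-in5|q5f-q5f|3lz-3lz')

['in5', 'q5f', '3lz']

After group 1 captures some text, `\1` only succeeds where that same text appears again.
Matches: at [0:7] match 'in5-in5', group 1 = 'in5'; at [8:15] match 'q5f-q5f', group 1 = 'q5f'; at [16:23] match '3lz-3lz', group 1 = '3lz'.
With a single group, `findall` returns only what that group captured — 3 items.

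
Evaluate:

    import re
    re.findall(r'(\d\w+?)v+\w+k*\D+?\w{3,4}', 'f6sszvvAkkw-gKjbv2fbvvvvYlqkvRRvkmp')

['6ssz', '2fb']

A non-greedy quantifier consumes as few characters as it can — just enough that the remainder of the pattern still matches from where it stops; whatever follows it matches normally.
With a single group, `findall` returns only what that group captured — 2 items.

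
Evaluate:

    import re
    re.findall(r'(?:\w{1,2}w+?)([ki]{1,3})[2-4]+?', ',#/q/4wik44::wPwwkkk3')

The pattern matches 1 to 2 of a word character, then one or more of the literal 'w' (lazy) (non-capturing group); then 1 to 3 of one of [ki] (captured); then one or more of a character in [2-4] (lazy).
Matches: at [5:10] match '4wik4', group 1 = 'ik'; at [13:21] match 'wPwwkkk3', group 1 = 'kkk'.
Because there's exactly one group, `findall` drops the full match and keeps group 1 from each hit.

['ik', 'kkk']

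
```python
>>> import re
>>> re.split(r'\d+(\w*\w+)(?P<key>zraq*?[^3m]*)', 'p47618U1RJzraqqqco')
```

['p', 'U1RJ', 'zraqqqco', '']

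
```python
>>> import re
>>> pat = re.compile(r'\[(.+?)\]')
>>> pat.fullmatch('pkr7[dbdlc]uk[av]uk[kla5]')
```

`fullmatch` succeeds only if the pattern covers the string from start to end.
Here the string isn't matched end-to-end, so the call returns None.

None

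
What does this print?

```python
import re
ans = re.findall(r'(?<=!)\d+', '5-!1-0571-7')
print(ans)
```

The `(?=…)`/`(?<=…)` assertion just peeks at neighbouring text; it doesn't advance the match position.
Since nothing is captured, `findall` lists the 1 matched substring directly.

['1']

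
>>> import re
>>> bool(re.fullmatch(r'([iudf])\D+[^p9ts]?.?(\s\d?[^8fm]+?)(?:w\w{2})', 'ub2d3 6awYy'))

False

For `fullmatch`, every character of the input must be accounted for by the pattern.
Here the string isn't matched end-to-end, so the call returns None, and `bool(None)` is False.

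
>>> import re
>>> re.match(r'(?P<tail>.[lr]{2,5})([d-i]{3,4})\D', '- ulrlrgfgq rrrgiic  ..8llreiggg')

This matches any character, then 2 to 5 of one of [lr] (captured as 'tail'); then 3 to 4 of a character in [d-i] (captured); then a non-digit.
`re.match` won't scan ahead — the pattern has to work from the very first character.
Here the pattern fails at index 0, so the call returns None.

None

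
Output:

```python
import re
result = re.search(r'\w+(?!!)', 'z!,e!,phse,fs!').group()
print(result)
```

phse

Because the assertion is negative and zero-width, positions next to the forbidden text are skipped.
`search` walks the string left to right and returns the first match it finds.
The match spans [6:10] → 'phse'.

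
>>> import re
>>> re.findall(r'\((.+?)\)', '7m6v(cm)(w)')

['cm', 'w']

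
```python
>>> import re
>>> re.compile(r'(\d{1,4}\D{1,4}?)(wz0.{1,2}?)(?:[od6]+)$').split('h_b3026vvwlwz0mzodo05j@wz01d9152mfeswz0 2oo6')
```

The pattern matches 1 to 4 of a digit, then 1 to 4 of a non-digit (lazy) (captured); then the literal 'wz0', then 1 to 2 of any character (lazy) (captured); then one or more of one of [od6] (non-capturing group); then anchored at the end.
Matches to split on: at [28:44] → '9152mfeswz0 2oo6'.
`re.split` interleaves the captured-group text with the surrounding fragments.

['h_b3026vvwlwz0mzodo05j@wz01d', '9152mfes', 'wz0 2', '']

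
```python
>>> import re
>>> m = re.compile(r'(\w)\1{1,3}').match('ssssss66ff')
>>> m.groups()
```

The match spans [0:4] → 'ssss'.
Captured: group 1 = 's'.

('s',)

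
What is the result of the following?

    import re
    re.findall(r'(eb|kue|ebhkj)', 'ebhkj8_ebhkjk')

['eb', 'eb']

`|` is ordered: at each position the engine commits to the first alternative that works.
One capturing group, so `findall` returns just the captured substring from each match — 2 in all.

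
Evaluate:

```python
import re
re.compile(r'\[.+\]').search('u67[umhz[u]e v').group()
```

'[umhz[u]'

The match spans [3:11] → '[umhz[u]'.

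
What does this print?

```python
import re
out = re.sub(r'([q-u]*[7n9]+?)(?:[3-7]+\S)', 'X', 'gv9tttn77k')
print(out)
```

gv9X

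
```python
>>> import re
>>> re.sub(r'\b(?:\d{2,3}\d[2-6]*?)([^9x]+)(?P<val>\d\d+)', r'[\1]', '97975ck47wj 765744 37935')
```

With the lazy modifier that quantifier settles for the fewest repetitions that let the rest of the pattern succeed (the atoms after it are unaffected and can still be greedy).
`\1` in the replacement pulls in group 1's text for each match.

'[5ck47wj 765744 37]'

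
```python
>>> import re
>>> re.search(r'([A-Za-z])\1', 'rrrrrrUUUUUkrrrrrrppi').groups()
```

The match spans [0:2] → 'rr'.
Captured: group 1 = 'r'.

('r',)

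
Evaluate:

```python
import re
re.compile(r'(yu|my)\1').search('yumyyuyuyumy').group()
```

'yuyu'

`\1` has to match the exact text group 1 already captured.
Unlike `match`, `search` isn't anchored — it looks for the pattern anywhere in the string.
The match spans [4:8] → 'yuyu'.
Captured: group 1 = 'yu'.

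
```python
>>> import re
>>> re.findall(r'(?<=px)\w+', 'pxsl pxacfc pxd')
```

['sl', 'acfc', 'd']

Lookahead/lookbehind check context without consuming it, so the matched span excludes the asserted characters.
`findall` yields the raw match text (3 of them) because the pattern has no groups.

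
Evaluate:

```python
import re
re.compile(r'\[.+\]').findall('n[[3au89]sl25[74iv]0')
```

['[[3au89]sl25[74iv]']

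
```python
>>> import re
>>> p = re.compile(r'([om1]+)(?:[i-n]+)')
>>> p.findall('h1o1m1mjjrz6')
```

['1o1m1m']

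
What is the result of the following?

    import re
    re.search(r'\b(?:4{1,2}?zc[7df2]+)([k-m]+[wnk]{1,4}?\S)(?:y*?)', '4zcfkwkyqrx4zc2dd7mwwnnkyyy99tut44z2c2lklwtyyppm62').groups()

This matches a word boundary (`\b`, zero-width); then 1 to 2 of the literal '4' (lazy), then the literal 'zc', then one or more of one of [7df2] (non-capturing group); then one or more of a character in [k-m], then 1 to 4 of one of [wnk] (lazy), then a non-whitespace character (captured); then zero or more of a literal 'y' (lazy) (non-capturing group).
Because the quantifier is non-greedy, it stops expanding at the earliest point where the rest of the pattern can succeed.
Unlike `match`, `search` isn't anchored — it looks for the pattern anywhere in the string.
The match spans [0:7] → '4zcfkwk'.
Captured: group 1 = 'kwk'.

('kwk',)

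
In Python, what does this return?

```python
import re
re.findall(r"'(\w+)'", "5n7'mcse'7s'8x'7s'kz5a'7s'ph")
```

Scanning left to right: at [3:9] match "'mcse'", group 1 = 'mcse'; at [11:15] match "'8x'", group 1 = '8x'; at [17:23] match "'kz5a'", group 1 = 'kz5a'.
With a single group, `findall` returns only what that group captured — 3 items.

['mcse', '8x', 'kz5a']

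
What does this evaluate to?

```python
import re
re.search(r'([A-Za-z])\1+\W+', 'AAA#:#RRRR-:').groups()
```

('A',)

The match spans [0:6] → 'AAA#:#'.
Captured: group 1 = 'A'.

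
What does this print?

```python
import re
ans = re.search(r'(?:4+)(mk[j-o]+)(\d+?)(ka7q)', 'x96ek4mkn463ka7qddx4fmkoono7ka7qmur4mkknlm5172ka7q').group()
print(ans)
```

4mkn463ka7q

This matches one or more of a literal '4' (non-capturing group); then the literal 'mk', then one or more of a character in [j-o] (captured); then one or more of a digit (lazy) (captured); then the literal 'k', then the literal 'a7q' (captured).
`re.search` tries every starting position until one works.
The match spans [5:16] → '4mkn463ka7q'.
Captured: group 1 = 'mkn', group 2 = '463', group 3 = 'ka7q'.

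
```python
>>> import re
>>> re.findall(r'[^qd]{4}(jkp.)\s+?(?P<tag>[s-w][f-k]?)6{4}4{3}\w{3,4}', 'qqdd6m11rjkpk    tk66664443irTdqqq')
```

[('jkpk', 'tk')]

Pattern: exactly 4 of any character except [qd]; then the literal 'jkp', then any character (captured); then one or more of whitespace (lazy); then a character in [s-w], then optionally a character in [f-k] (captured as 'tag'); then exactly 4 of the literal '6', then exactly 3 of the literal '4', then 3 to 4 of a word character.
Scanning left to right: at [5:30] match 'm11rjkpk    tk66664443irT', groups = ('jkpk', 'tk').
With 2 capturing groups, `findall` returns a 2-tuple per match.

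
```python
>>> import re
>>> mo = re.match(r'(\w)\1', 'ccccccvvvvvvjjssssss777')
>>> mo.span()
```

(0, 2)

After group 1 captures some text, `\1` only succeeds where that same text appears again.
With `match`, the pattern is implicitly anchored at the beginning.
The match spans [0:2] → 'cc'.
Captured: group 1 = 'c'.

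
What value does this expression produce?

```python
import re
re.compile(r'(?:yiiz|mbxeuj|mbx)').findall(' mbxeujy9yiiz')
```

Branches in `(...|...)` are attempted left-to-right; the first branch that allows the whole pattern to succeed is taken.
Since nothing is captured, `findall` lists the 2 matched substrings directly.

['mbxeuj', 'yiiz']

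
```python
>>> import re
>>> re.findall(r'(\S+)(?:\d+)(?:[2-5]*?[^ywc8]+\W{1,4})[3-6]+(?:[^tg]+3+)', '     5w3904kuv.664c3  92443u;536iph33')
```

['5w3904kuv.664c']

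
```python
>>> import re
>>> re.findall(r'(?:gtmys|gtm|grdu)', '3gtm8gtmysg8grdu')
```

['gtm', 'gtmys', 'grdu']

Alternation tries branches left to right and keeps the first one that lets the overall match succeed at that position.
No capturing groups, so `findall` returns the 3 full match strings.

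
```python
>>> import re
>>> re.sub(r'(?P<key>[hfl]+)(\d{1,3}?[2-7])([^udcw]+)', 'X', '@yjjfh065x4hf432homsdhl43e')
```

Each match is replaced by 'X'.

'@yjjXdX'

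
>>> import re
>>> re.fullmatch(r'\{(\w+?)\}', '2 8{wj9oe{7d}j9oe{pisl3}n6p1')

None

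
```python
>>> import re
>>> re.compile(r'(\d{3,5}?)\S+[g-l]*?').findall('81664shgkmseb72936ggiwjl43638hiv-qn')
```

['816']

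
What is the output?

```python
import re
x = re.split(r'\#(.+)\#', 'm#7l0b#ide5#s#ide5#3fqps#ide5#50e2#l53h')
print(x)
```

['m', '7l0b#ide5#s#ide5#3fqps#ide5#50e2', 'l53h']

With a capturing group present, the delimiter's captured portion is kept in the result list.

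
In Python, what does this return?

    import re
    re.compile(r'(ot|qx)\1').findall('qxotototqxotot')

['ot', 'ot']

A backreference is literal: `\1` must see the identical characters the first group matched.
Scanning left to right: at [2:6] match 'otot', group 1 = 'ot'; at [10:14] match 'otot', group 1 = 'ot'.
One capturing group, so `findall` returns just the captured substring from each match — 2 in all.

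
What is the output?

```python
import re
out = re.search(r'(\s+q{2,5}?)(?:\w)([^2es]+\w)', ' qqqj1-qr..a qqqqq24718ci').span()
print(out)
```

This matches one or more of whitespace, then 2 to 5 of a literal 'q' (lazy) (captured); then a word character (non-capturing group); then one or more of any character except [2es], then a word character (captured).
Unlike `match`, `search` isn't anchored — it looks for the pattern anywhere in the string.
The match spans [0:19] → ' qqqj1-qr..a qqqqq2'.
Captured: group 1 = ' qq', group 2 = 'j1-qr..a qqqqq2'.

(0, 19)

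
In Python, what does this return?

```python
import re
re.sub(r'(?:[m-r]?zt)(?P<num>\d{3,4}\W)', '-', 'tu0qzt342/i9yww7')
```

Pattern: optionally a character in [m-r], then the literal 'zt' (non-capturing group); then 3 to 4 of a digit, then a non-word character (captured as 'num').
Matches: at [3:10] → 'qzt342/'.
`sub` substitutes '-' at each match site.

'tu0-i9yww7'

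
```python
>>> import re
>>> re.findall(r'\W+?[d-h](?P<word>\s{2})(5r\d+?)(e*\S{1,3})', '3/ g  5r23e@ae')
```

This matches one or more of a non-word character (lazy); then a character in [d-h]; then exactly 2 of whitespace (captured as 'word'); then the literal '5r', then one or more of a digit (lazy) (captured); then zero or more of a literal 'e', then 1 to 3 of a non-whitespace character (captured).
Scanning left to right: at [1:12] match '/ g  5r23e@', groups = ('  ', '5r2', '3e@').
`findall` packs the 3 group values into a tuple for every match.

[('  ', '5r2', '3e@')]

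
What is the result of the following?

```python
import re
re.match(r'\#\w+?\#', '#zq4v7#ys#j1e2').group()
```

`match` is anchored at position 0; if the pattern doesn't fit there, it returns None.
The match spans [0:7] → '#zq4v7#'.

'#zq4v7#'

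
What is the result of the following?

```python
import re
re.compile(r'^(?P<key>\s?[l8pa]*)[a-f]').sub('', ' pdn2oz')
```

This matches anchored at the start of the string; then optionally whitespace, then zero or more of one of [l8pa] (captured as 'key'); then a character in [a-f].
Matches: at [0:3] → ' pd'.
`sub` substitutes '' at each match site.

'n2oz'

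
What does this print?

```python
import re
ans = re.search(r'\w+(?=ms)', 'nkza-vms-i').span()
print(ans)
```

The positive lookaround only admits positions where the adjacent text matches; those characters stay outside the span.
Unlike `match`, `search` isn't anchored — it looks for the pattern anywhere in the string.
The match spans [5:6] → 'v'.

(5, 6)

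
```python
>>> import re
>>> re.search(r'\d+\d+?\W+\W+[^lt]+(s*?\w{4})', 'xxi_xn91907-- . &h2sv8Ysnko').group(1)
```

Pattern: one or more of a digit; then one or more of a digit (lazy), then one or more of a non-word character, then one or more of a non-word character; then one or more of any character except [lt]; then zero or more of the literal 's' (lazy), then exactly 4 of a word character (captured).
`re.search` scans for the first position where the pattern succeeds.
The match spans [6:27] → '91907-- . &h2sv8Ysnko'.
Captured: group 1 = 'snko'.

'snko'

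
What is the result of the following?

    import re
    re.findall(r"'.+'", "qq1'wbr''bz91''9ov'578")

Walking the string: at [3:19] → "'wbr''bz91''9ov'".
Since nothing is captured, `findall` lists the 1 matched substring directly.

["'wbr''bz91''9ov'"]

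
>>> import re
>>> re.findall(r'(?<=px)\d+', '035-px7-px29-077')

['7', '29']

The lookaround is zero-width — it requires the adjacent text to match without consuming it, so the asserted text isn't part of the match.
Matches: at [6:7] → '7'; at [10:12] → '29'.
No capturing groups, so `findall` returns the 2 full match strings.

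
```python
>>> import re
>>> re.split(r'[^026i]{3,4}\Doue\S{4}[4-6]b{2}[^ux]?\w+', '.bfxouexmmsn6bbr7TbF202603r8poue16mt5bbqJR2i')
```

This matches 3 to 4 of any character except [026i], then a non-digit; then the literal 'oue', then exactly 4 of a non-whitespace character, then a character in [4-6]; then exactly 2 of a literal 'b', then optionally any character except [ux], then one or more of a word character.
`split` removes every match and returns the 2 fragments in between.

['.bfxouexmmsn6bbr7TbF20260', '']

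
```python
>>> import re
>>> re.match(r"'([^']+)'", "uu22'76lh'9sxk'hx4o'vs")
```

None

`re.match` only tries the pattern at the start of the string.
Here position 0 doesn't satisfy it, so the call returns None.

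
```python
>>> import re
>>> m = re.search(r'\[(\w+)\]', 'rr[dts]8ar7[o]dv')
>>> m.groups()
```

('dts',)

`re.search` scans for the first position where the pattern succeeds.
The match spans [2:7] → '[dts]'.
Captured: group 1 = 'dts'.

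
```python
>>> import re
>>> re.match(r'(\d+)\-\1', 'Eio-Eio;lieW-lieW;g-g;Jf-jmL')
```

None

A backreference is literal: `\1` must see the identical characters the first group matched.
`re.match` only tries the pattern at the start of the string.
Here the string doesn't start with a match, so the call returns None.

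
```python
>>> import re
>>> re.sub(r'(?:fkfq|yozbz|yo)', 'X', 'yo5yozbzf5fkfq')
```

Branches in `(...|...)` are attempted left-to-right; the first branch that allows the whole pattern to succeed is taken.
Matches: at [0:2] → 'yo'; at [3:8] → 'yozbz'; at [10:14] → 'fkfq'.
Each match is replaced by 'X'.

'X5Xf5X'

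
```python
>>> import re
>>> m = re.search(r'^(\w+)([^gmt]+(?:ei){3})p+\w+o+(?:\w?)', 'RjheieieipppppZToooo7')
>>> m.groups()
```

The match spans [0:21] → 'RjheieieipppppZToooo7'.
Captured: group 1 = 'Rj', group 2 = 'heieiei'.

('Rj', 'heieiei')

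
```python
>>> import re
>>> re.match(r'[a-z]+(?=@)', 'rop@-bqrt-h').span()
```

(0, 3)

Because the assertion is zero-width, the text it checks is not consumed and won't appear in the result.
With `match`, the pattern is implicitly anchored at the beginning.
The match spans [0:3] → 'rop'.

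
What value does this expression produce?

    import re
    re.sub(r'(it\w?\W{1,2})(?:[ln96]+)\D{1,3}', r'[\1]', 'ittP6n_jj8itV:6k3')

The pattern matches the literal 'it', then optionally a word character, then 1 to 2 of a non-word character (captured); then one or more of one of [ln96] (non-capturing group); then 1 to 3 of a non-digit.
Matches: at [10:16] → 'itV:6k'.
Each match is replaced using the text its own group 1 captured.

'ittP6n_jj8[itV:]3'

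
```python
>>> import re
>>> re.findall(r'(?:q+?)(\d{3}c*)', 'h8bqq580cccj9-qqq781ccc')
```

['580ccc', '781ccc']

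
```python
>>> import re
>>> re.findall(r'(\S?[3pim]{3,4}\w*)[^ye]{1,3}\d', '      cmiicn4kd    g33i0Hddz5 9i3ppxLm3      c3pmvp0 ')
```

Pattern: optionally a non-whitespace character, then 3 to 4 of one of [3pim], then zero or more of a word character (captured); then 1 to 3 of any character except [ye], then a digit.
With a single group, `findall` returns only what that group captured — 3 items.

['cmiic', 'g33i0Hddz5', 'c3pmv']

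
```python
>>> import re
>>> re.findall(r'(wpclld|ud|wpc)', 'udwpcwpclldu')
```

['ud', 'wpc', 'wpclld']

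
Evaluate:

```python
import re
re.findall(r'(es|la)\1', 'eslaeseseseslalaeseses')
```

['es', 'es', 'la', 'es']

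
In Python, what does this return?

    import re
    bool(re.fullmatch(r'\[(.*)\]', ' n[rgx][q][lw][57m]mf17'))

`re.fullmatch` is like wrapping the pattern in `^…$` (in single-line mode).
Here there's no way to consume every character, so the call returns None, and `bool(None)` is False.

False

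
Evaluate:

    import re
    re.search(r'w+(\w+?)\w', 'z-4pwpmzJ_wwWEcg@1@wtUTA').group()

Pattern: one or more of a literal 'w'; then one or more of a word character (lazy) (captured); then a word character.
Lazy quantifiers expand one character at a time until the remainder of the pattern can match.
`re.search` scans for the first position where the pattern succeeds.
The match spans [4:7] → 'wpm'.
Captured: group 1 = 'p'.

'wpm'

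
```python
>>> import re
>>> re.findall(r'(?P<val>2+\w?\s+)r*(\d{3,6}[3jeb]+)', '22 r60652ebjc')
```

This matches one or more of a literal '2', then optionally a word character, then one or more of whitespace (captured as 'val'); then zero or more of a literal 'r'; then 3 to 6 of a digit, then one or more of one of [3jeb] (captured).
Scanning left to right: at [0:12] match '22 r60652ebj', groups = ('22 ', '60652ebj').
2 groups means the one result is a tuple of 2 captured strings — 1 here.

[('22 ', '60652ebj')]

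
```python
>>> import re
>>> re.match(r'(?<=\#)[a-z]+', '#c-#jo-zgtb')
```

None

`re.match` won't scan ahead — the pattern has to work from the very first character.
Here the pattern fails at index 0, so the call returns None.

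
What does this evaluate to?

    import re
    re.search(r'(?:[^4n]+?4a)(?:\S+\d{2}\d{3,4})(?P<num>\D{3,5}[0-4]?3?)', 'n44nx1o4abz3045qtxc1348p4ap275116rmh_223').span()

(4, 38)

This matches one or more of any character except [4n] (lazy), then the literal '4a' (non-capturing group); then one or more of a non-whitespace character, then exactly 2 of a digit, then 3 to 4 of a digit (non-capturing group); then 3 to 5 of a non-digit, then optionally a character in [0-4], then optionally the literal '3' (captured as 'num').
The match spans [4:38] → 'x1o4abz3045qtxc1348p4ap275116rmh_2'.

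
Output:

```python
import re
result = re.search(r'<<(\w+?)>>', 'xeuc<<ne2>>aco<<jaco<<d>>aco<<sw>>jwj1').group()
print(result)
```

`re.search` tries every starting position until one works.
The match spans [4:11] → '<<ne2>>'.
Captured: group 1 = 'ne2'.

<<ne2>>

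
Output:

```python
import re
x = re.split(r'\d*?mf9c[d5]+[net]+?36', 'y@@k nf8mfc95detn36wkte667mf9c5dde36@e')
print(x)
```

['y@@k nf8mfc95detn36wkte', '@e']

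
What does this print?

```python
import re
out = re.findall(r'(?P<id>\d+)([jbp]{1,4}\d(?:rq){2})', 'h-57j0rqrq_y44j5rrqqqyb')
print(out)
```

[('57', 'j0rqrq')]

This matches one or more of a digit (captured as 'id'); then 1 to 4 of one of [jbp], then a digit, then the literal 'rq' repeated 2 times (captured).
Scanning left to right: at [2:10] match '57j0rqrq', groups = ('57', 'j0rqrq').
With 2 capturing groups, `findall` returns a 2-tuple per match.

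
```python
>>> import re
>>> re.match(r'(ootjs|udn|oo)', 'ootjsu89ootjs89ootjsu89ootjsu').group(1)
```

`|` is ordered: at each position the engine commits to the first alternative that works.
`re.match` only tries the pattern at the start of the string.
The match spans [0:5] → 'ootjs'.
Captured: group 1 = 'ootjs'.

'ootjs'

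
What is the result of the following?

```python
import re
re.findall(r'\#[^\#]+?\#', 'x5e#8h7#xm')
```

Walking the string: at [3:8] → '#8h7#'.
No capturing groups, so `findall` returns the 1 full match string.

['#8h7#']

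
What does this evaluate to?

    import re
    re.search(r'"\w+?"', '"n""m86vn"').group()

'"n"'

Unlike `match`, `search` isn't anchored — it looks for the pattern anywhere in the string.
The match spans [0:3] → '"n"'.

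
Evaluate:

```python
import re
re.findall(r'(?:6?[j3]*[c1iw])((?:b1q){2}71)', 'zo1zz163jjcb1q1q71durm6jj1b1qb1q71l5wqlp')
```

['b1qb1q71']

Pattern: optionally the literal '6', then zero or more of one of [j3], then one of [c1iw] (non-capturing group); then the literal 'b1q' repeated 2 times, then the literal '71' (captured).
Because there's exactly one group, `findall` drops the full match and keeps group 1 from the one hit.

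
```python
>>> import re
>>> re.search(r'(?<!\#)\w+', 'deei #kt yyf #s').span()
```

`(?!…)`/`(?<!…)` only lets a position through if the neighbouring text does NOT match; no characters are consumed.
The match spans [0:4] → 'deei'.

(0, 4)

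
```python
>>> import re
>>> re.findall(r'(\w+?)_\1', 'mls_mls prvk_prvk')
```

['mls', 'prvk']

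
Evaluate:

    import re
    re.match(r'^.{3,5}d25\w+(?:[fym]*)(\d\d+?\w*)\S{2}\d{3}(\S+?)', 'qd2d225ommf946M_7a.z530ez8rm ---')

None

`re.match` won't scan ahead — the pattern has to work from the very first character.
Here position 0 doesn't satisfy it, so the call returns None.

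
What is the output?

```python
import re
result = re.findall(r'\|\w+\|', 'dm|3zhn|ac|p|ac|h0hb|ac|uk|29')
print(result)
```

['|3zhn|', '|p|', '|h0hb|', '|uk|']

No capturing groups, so `findall` returns the 4 full match strings.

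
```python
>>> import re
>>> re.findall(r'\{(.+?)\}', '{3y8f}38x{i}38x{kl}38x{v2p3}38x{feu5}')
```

['3y8f', 'i', 'kl', 'v2p3', 'feu5']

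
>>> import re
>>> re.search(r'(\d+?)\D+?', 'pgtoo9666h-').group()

'9666h'

Because the quantifier is non-greedy, it stops expanding at the earliest point where the rest of the pattern can succeed.
The match spans [5:10] → '9666h'.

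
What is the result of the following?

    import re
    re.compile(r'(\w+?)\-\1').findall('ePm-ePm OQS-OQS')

`\1` has to match the exact text group 1 already captured.
Scanning left to right: at [0:7] match 'ePm-ePm', group 1 = 'ePm'; at [8:15] match 'OQS-OQS', group 1 = 'OQS'.
With a single group, `findall` returns only what that group captured — 2 items.

['ePm', 'OQS']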